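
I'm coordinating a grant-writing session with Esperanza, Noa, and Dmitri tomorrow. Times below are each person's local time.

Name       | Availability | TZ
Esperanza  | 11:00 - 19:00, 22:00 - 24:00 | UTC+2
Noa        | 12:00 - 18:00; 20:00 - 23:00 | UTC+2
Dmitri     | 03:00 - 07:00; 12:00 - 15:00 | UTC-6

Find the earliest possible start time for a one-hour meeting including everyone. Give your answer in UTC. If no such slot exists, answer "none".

10:00

Esperanza in UTC: 09:00-17:00, 20:00-22:00 (subtract 2h to convert from UTC+2).
Noa in UTC: 10:00-16:00, 18:00-21:00 (subtract 2h to convert from UTC+2).
Dmitri in UTC: 09:00-13:00, 18:00-21:00 (add 6h to convert from UTC-6).
Esperanza ∩ Noa: 10:00-16:00, 20:00-21:00.
Esperanza ∩ Noa ∩ Dmitri: 10:00-13:00, 20:00-21:00.
The first common window of at least 60 minutes is 10:00-13:00, so the earliest start is 10:00.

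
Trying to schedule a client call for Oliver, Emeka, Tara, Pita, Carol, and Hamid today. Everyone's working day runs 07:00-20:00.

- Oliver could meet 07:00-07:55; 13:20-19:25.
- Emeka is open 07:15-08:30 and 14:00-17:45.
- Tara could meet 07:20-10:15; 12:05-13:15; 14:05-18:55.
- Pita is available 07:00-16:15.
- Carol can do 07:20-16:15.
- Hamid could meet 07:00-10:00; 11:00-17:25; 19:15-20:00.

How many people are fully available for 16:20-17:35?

Oliver, Emeka, and Tara can make the full 16:20-17:35 slot — that's 3.

3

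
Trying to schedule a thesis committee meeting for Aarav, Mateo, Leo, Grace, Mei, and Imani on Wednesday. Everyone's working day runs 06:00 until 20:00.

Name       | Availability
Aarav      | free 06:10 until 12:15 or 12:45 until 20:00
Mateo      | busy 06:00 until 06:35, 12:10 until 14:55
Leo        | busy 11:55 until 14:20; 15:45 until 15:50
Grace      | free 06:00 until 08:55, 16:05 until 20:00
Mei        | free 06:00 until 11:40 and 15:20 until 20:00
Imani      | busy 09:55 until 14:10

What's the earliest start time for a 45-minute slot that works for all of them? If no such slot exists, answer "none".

Aarav free: 06:10-12:15, 12:45-20:00.
Mateo free: 06:35-12:10, 14:55-20:00 (invert busy blocks within the working day).
Leo free: 06:00-11:55, 14:20-15:45, 15:50-20:00 (invert busy blocks within the working day).
Grace free: 06:00-08:55, 16:05-20:00.
Mei free: 06:00-11:40, 15:20-20:00.
Imani free: 06:00-09:55, 14:10-20:00 (invert busy blocks within the working day).
Aarav ∩ Mateo: 06:35-12:10, 14:55-20:00.
Aarav ∩ Mateo ∩ Leo: 06:35-11:55, 14:55-15:45, 15:50-20:00.
Aarav ∩ Mateo ∩ Leo ∩ Grace: 06:35-08:55, 16:05-20:00.
Aarav ∩ Mateo ∩ Leo ∩ Grace ∩ Mei: 06:35-08:55, 16:05-20:00.
Aarav ∩ Mateo ∩ Leo ∩ Grace ∩ Mei ∩ Imani: 06:35-08:55, 16:05-20:00.
The first common window of at least 45 minutes is 06:35-08:55, so the earliest start is 06:35.

06:35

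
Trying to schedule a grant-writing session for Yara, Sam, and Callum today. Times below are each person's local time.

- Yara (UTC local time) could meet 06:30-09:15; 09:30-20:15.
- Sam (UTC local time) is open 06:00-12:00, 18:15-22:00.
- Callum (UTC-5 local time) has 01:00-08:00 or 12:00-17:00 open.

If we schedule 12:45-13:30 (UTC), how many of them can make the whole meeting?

Yara in UTC: 06:30-09:15, 09:30-20:15.
Sam in UTC: 06:00-12:00, 18:15-22:00.
Callum in UTC: 06:00-13:00, 17:00-22:00 (add 5h to convert from UTC-5).
Yara can make the full 12:45-13:30 slot — that's 1.

1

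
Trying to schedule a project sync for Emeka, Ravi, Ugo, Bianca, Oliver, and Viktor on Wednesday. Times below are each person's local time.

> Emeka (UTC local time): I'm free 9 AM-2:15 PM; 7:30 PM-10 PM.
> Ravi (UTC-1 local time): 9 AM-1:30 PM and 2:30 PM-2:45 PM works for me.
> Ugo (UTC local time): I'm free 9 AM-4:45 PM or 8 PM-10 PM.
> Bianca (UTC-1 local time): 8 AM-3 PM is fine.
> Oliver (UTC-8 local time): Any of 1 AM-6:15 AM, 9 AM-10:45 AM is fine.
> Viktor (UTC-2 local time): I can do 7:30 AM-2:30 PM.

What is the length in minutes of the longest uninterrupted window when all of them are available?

Emeka in UTC: 09:00-14:15, 19:30-22:00.
Ravi in UTC: 10:00-14:30, 15:30-15:45 (add 1h to convert from UTC-1).
Ugo in UTC: 09:00-16:45, 20:00-22:00.
Bianca in UTC: 09:00-16:00 (add 1h to convert from UTC-1).
Oliver in UTC: 09:00-14:15, 17:00-18:45 (add 8h to convert from UTC-8).
Viktor in UTC: 09:30-16:30 (add 2h to convert from UTC-2).
Emeka ∩ Ravi: 10:00-14:15.
Emeka ∩ Ravi ∩ Ugo: 10:00-14:15.
Emeka ∩ Ravi ∩ Ugo ∩ Bianca: 10:00-14:15.
Emeka ∩ Ravi ∩ Ugo ∩ Bianca ∩ Oliver: 10:00-14:15.
Emeka ∩ Ravi ∩ Ugo ∩ Bianca ∩ Oliver ∩ Viktor: 10:00-14:15.
The longest is 10:00-14:15 at 255 minutes.

255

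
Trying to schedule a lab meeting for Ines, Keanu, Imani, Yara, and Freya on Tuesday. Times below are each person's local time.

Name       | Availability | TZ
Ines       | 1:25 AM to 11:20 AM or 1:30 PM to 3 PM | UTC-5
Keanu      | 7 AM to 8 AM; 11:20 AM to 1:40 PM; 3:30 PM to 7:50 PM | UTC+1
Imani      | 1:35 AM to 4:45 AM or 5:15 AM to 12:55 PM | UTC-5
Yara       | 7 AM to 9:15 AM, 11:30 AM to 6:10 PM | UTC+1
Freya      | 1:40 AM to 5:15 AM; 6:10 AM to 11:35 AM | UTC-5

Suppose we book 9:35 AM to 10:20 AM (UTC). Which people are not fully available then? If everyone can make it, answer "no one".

Freya, Imani, Keanu, Yara

Ines in UTC: 06:25-16:20, 18:30-20:00 (add 5h to convert from UTC-5).
Keanu in UTC: 06:00-07:00, 10:20-12:40, 14:30-18:50 (subtract 1h to convert from UTC+1).
Imani in UTC: 06:35-09:45, 10:15-17:55 (add 5h to convert from UTC-5).
Yara in UTC: 06:00-08:15, 10:30-17:10 (subtract 1h to convert from UTC+1).
Freya in UTC: 06:40-10:15, 11:10-16:35 (add 5h to convert from UTC-5).
Ines: free for 09:35-10:20. Keanu: not fully free for 09:35-10:20. Imani: not fully free for 09:35-10:20. Yara: not fully free for 09:35-10:20. Freya: not fully free for 09:35-10:20.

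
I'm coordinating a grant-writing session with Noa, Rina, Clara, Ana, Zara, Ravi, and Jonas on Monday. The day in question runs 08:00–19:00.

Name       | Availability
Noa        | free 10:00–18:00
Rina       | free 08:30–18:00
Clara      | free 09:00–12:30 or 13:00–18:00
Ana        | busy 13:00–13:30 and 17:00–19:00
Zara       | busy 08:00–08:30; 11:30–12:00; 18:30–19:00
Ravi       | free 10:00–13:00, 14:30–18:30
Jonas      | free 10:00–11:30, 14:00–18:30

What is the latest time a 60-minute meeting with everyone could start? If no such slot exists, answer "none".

Noa free: 10:00-18:00.
Rina free: 08:30-18:00.
Clara free: 09:00-12:30, 13:00-18:00.
Ana free: 08:00-13:00, 13:30-17:00 (invert busy blocks within the working day).
Zara free: 08:30-11:30, 12:00-18:30 (invert busy blocks within the working day).
Ravi free: 10:00-13:00, 14:30-18:30.
Jonas free: 10:00-11:30, 14:00-18:30.
Noa ∩ Rina: 10:00-18:00.
Noa ∩ Rina ∩ Clara: 10:00-12:30, 13:00-18:00.
Noa ∩ Rina ∩ Clara ∩ Ana: 10:00-12:30, 13:30-17:00.
Noa ∩ Rina ∩ Clara ∩ Ana ∩ Zara: 10:00-11:30, 12:00-12:30, 13:30-17:00.
Noa ∩ Rina ∩ Clara ∩ Ana ∩ Zara ∩ Ravi: 10:00-11:30, 12:00-12:30, 14:30-17:00.
Noa ∩ Rina ∩ Clara ∩ Ana ∩ Zara ∩ Ravi ∩ Jonas: 10:00-11:30, 14:30-17:00.
So the common availability across everyone is 10:00-11:30, 14:30-17:00.
The last common window of at least 60 minutes is 14:30-17:00; a 60-minute meeting can start as late as 16:00 and still end by 17:00.

16:00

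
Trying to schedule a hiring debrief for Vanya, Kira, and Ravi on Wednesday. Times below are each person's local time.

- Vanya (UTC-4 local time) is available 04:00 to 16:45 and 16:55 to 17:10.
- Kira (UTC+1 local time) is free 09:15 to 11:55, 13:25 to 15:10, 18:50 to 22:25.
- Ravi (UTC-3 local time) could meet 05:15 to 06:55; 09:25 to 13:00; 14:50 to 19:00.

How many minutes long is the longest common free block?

Vanya in UTC: 08:00-20:45, 20:55-21:10 (add 4h to convert from UTC-4).
Kira in UTC: 08:15-10:55, 12:25-14:10, 17:50-21:25 (subtract 1h to convert from UTC+1).
Ravi in UTC: 08:15-09:55, 12:25-16:00, 17:50-22:00 (add 3h to convert from UTC-3).
Vanya ∩ Kira: 08:15-10:55, 12:25-14:10, 17:50-20:45, 20:55-21:10.
Vanya ∩ Kira ∩ Ravi: 08:15-09:55, 12:25-14:10, 17:50-20:45, 20:55-21:10.
The longest is 17:50-20:45 at 175 minutes.

175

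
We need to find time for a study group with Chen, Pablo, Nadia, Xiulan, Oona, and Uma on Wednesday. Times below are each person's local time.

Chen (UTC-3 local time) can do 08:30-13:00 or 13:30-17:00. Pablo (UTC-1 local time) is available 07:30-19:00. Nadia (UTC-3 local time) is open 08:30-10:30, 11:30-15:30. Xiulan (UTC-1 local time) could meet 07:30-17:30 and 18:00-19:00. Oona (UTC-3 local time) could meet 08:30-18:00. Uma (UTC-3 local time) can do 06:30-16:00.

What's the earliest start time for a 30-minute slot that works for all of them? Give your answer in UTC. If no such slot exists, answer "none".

11:30

Chen in UTC: 11:30-16:00, 16:30-20:00 (add 3h to convert from UTC-3).
Pablo in UTC: 08:30-20:00 (add 1h to convert from UTC-1).
Nadia in UTC: 11:30-13:30, 14:30-18:30 (add 3h to convert from UTC-3).
Xiulan in UTC: 08:30-18:30, 19:00-20:00 (add 1h to convert from UTC-1).
Oona in UTC: 11:30-21:00 (add 3h to convert from UTC-3).
Uma in UTC: 09:30-19:00 (add 3h to convert from UTC-3).
Chen ∩ Pablo: 11:30-16:00, 16:30-20:00.
Chen ∩ Pablo ∩ Nadia: 11:30-13:30, 14:30-16:00, 16:30-18:30.
Chen ∩ Pablo ∩ Nadia ∩ Xiulan: 11:30-13:30, 14:30-16:00, 16:30-18:30.
Chen ∩ Pablo ∩ Nadia ∩ Xiulan ∩ Oona: 11:30-13:30, 14:30-16:00, 16:30-18:30.
Chen ∩ Pablo ∩ Nadia ∩ Xiulan ∩ Oona ∩ Uma: 11:30-13:30, 14:30-16:00, 16:30-18:30.
So the common availability across everyone is 11:30-13:30, 14:30-16:00, 16:30-18:30.
The first common window of at least 30 minutes is 11:30-13:30, so the earliest start is 11:30.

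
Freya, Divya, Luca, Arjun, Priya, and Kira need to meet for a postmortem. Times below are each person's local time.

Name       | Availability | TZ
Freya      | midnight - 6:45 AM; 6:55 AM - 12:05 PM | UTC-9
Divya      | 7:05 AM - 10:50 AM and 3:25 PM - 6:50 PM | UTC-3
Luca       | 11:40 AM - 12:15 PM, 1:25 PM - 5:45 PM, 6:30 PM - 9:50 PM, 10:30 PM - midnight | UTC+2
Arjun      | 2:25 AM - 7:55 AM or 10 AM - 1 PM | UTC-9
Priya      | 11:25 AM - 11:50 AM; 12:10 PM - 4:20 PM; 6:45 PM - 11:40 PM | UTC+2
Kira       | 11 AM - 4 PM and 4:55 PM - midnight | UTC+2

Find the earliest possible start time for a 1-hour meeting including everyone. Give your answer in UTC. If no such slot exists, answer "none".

Freya in UTC: 09:00-15:45, 15:55-21:05 (add 9h to convert from UTC-9).
Divya in UTC: 10:05-13:50, 18:25-21:50 (add 3h to convert from UTC-3).
Luca in UTC: 09:40-10:15, 11:25-15:45, 16:30-19:50, 20:30-22:00 (subtract 2h to convert from UTC+2).
Arjun in UTC: 11:25-16:55, 19:00-22:00 (add 9h to convert from UTC-9).
Priya in UTC: 09:25-09:50, 10:10-14:20, 16:45-21:40 (subtract 2h to convert from UTC+2).
Kira in UTC: 09:00-14:00, 14:55-22:00 (subtract 2h to convert from UTC+2).
Freya ∩ Divya: 10:05-13:50, 18:25-21:05.
Freya ∩ Divya ∩ Luca: 10:05-10:15, 11:25-13:50, 18:25-19:50, 20:30-21:05.
Freya ∩ Divya ∩ Luca ∩ Arjun: 11:25-13:50, 19:00-19:50, 20:30-21:05.
Freya ∩ Divya ∩ Luca ∩ Arjun ∩ Priya: 11:25-13:50, 19:00-19:50, 20:30-21:05.
Freya ∩ Divya ∩ Luca ∩ Arjun ∩ Priya ∩ Kira: 11:25-13:50, 19:00-19:50, 20:30-21:05.
The first common window of at least 60 minutes is 11:25-13:50, so the earliest start is 11:25.

11:25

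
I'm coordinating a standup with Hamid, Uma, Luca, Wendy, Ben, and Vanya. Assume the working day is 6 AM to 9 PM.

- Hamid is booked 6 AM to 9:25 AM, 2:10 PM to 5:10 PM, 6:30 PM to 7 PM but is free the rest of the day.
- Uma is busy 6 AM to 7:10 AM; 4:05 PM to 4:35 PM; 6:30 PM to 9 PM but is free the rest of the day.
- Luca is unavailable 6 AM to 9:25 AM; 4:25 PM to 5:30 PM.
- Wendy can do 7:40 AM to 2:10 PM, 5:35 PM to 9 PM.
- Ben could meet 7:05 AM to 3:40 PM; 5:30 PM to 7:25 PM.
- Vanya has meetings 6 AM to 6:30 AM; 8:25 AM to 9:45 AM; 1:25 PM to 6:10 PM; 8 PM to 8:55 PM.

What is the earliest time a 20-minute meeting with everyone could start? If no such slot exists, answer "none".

09:45

Hamid free: 09:25-14:10, 17:10-18:30, 19:00-21:00 (invert busy blocks within the working day).
Uma free: 07:10-16:05, 16:35-18:30 (invert busy blocks within the working day).
Luca free: 09:25-16:25, 17:30-21:00 (invert busy blocks within the working day).
Wendy free: 07:40-14:10, 17:35-21:00.
Ben free: 07:05-15:40, 17:30-19:25.
Vanya free: 06:30-08:25, 09:45-13:25, 18:10-20:00, 20:55-21:00 (invert busy blocks within the working day).
Hamid ∩ Uma: 09:25-14:10, 17:10-18:30.
Hamid ∩ Uma ∩ Luca: 09:25-14:10, 17:30-18:30.
Hamid ∩ Uma ∩ Luca ∩ Wendy: 09:25-14:10, 17:35-18:30.
Hamid ∩ Uma ∩ Luca ∩ Wendy ∩ Ben: 09:25-14:10, 17:35-18:30.
Hamid ∩ Uma ∩ Luca ∩ Wendy ∩ Ben ∩ Vanya: 09:45-13:25, 18:10-18:30.
The first common window of at least 20 minutes is 09:45-13:25, so the earliest start is 09:45.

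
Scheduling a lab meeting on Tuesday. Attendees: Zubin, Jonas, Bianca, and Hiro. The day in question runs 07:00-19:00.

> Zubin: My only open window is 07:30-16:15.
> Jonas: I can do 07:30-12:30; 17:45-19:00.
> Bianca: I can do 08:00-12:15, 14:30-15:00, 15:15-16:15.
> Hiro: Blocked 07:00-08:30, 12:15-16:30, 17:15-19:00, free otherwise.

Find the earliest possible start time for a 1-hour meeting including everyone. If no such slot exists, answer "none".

08:30

Zubin free: 07:30-16:15.
Jonas free: 07:30-12:30, 17:45-19:00.
Bianca free: 08:00-12:15, 14:30-15:00, 15:15-16:15.
Hiro free: 08:30-12:15, 16:30-17:15 (invert busy blocks within the working day).
Zubin ∩ Jonas: 07:30-12:30.
Zubin ∩ Jonas ∩ Bianca: 08:00-12:15.
Zubin ∩ Jonas ∩ Bianca ∩ Hiro: 08:30-12:15.
So the common availability across everyone is 08:30-12:15.
The first common window of at least 60 minutes is 08:30-12:15, so the earliest start is 08:30.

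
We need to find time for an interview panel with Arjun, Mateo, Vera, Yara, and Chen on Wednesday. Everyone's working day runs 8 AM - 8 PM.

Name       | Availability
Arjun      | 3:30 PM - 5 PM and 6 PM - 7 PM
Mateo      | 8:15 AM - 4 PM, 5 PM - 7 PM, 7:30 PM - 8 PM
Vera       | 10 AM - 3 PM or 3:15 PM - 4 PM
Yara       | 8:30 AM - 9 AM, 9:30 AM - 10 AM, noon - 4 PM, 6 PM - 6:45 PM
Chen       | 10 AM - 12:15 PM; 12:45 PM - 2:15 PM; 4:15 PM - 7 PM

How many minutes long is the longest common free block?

Arjun ∩ Mateo: 15:30-16:00, 18:00-19:00.
Arjun ∩ Mateo ∩ Vera: 15:30-16:00.
Arjun ∩ Mateo ∩ Vera ∩ Yara: 15:30-16:00.
Arjun ∩ Mateo ∩ Vera ∩ Yara ∩ Chen: ∅.
There is no time when everyone is free.
No common window exists, so the longest block is 0 minutes.

0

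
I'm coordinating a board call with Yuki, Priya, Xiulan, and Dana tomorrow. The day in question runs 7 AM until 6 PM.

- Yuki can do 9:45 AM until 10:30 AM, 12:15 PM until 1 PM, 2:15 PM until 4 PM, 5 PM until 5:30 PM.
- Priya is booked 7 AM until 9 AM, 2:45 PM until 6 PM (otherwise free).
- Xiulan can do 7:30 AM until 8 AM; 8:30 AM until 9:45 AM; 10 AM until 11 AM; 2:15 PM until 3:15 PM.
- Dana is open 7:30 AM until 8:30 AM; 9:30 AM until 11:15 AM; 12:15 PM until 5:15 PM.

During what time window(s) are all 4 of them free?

Yuki free: 09:45-10:30, 12:15-13:00, 14:15-16:00, 17:00-17:30.
Priya free: 09:00-14:45 (invert busy blocks within the working day).
Xiulan free: 07:30-08:00, 08:30-09:45, 10:00-11:00, 14:15-15:15.
Dana free: 07:30-08:30, 09:30-11:15, 12:15-17:15.
Yuki ∩ Priya: 09:45-10:30, 12:15-13:00, 14:15-14:45.
Yuki ∩ Priya ∩ Xiulan: 10:00-10:30, 14:15-14:45.
Yuki ∩ Priya ∩ Xiulan ∩ Dana: 10:00-10:30, 14:15-14:45.
So the common availability across everyone is 10:00-10:30, 14:15-14:45.

10:00-10:30, 14:15-14:45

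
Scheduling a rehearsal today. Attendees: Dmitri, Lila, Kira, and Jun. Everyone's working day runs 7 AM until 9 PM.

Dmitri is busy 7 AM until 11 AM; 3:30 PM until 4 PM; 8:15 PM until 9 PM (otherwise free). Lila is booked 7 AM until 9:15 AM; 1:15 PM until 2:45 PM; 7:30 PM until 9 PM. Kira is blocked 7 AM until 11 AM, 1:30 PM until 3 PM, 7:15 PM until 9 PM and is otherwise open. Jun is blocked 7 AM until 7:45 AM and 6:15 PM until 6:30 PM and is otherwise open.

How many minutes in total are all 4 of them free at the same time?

Dmitri free: 11:00-15:30, 16:00-20:15 (invert busy blocks within the working day).
Lila free: 09:15-13:15, 14:45-19:30 (invert busy blocks within the working day).
Kira free: 11:00-13:30, 15:00-19:15 (invert busy blocks within the working day).
Jun free: 07:45-18:15, 18:30-21:00 (invert busy blocks within the working day).
Dmitri ∩ Lila: 11:00-13:15, 14:45-15:30, 16:00-19:30.
Dmitri ∩ Lila ∩ Kira: 11:00-13:15, 15:00-15:30, 16:00-19:15.
Dmitri ∩ Lila ∩ Kira ∩ Jun: 11:00-13:15, 15:00-15:30, 16:00-18:15, 18:30-19:15.
Summing the common windows: 135 + 30 + 135 + 45 = 345 minutes.

345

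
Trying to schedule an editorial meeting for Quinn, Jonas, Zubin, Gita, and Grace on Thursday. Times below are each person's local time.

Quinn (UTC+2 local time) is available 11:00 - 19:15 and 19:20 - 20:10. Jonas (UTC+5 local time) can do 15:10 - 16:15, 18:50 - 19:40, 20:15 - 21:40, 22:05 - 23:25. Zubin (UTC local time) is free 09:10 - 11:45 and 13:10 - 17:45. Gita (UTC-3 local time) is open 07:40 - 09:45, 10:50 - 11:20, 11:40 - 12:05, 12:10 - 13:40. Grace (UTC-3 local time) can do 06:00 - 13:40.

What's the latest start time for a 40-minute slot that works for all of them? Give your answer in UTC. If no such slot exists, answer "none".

Quinn in UTC: 09:00-17:15, 17:20-18:10 (subtract 2h to convert from UTC+2).
Jonas in UTC: 10:10-11:15, 13:50-14:40, 15:15-16:40, 17:05-18:25 (subtract 5h to convert from UTC+5).
Zubin in UTC: 09:10-11:45, 13:10-17:45.
Gita in UTC: 10:40-12:45, 13:50-14:20, 14:40-15:05, 15:10-16:40 (add 3h to convert from UTC-3).
Grace in UTC: 09:00-16:40 (add 3h to convert from UTC-3).
Quinn ∩ Jonas: 10:10-11:15, 13:50-14:40, 15:15-16:40, 17:05-17:15, 17:20-18:10.
Quinn ∩ Jonas ∩ Zubin: 10:10-11:15, 13:50-14:40, 15:15-16:40, 17:05-17:15, 17:20-17:45.
Quinn ∩ Jonas ∩ Zubin ∩ Gita: 10:40-11:15, 13:50-14:20, 15:15-16:40.
Quinn ∩ Jonas ∩ Zubin ∩ Gita ∩ Grace: 10:40-11:15, 13:50-14:20, 15:15-16:40.
The last common window of at least 40 minutes is 15:15-16:40; a 40-minute meeting can start as late as 16:00 and still end by 16:40.

16:00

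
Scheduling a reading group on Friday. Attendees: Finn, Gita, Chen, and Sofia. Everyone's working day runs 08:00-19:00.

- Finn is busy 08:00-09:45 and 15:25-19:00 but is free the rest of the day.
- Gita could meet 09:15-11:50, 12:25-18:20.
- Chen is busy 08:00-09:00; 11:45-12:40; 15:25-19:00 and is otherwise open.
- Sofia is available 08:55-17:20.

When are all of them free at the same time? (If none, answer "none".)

09:45-11:45, 12:40-15:25

Finn free: 09:45-15:25 (invert busy blocks within the working day).
Gita free: 09:15-11:50, 12:25-18:20.
Chen free: 09:00-11:45, 12:40-15:25 (invert busy blocks within the working day).
Sofia free: 08:55-17:20.
Finn ∩ Gita: 09:45-11:50, 12:25-15:25.
Finn ∩ Gita ∩ Chen: 09:45-11:45, 12:40-15:25.
Finn ∩ Gita ∩ Chen ∩ Sofia: 09:45-11:45, 12:40-15:25.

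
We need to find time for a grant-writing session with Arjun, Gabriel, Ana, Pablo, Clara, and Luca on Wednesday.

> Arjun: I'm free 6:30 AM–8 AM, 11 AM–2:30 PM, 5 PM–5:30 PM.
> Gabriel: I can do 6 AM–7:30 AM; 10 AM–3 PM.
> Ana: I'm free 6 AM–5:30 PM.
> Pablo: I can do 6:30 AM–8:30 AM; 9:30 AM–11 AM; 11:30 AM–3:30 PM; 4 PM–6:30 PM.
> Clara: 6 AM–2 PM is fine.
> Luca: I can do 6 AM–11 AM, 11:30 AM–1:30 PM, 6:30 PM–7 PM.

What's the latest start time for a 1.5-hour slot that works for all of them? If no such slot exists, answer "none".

12:00

Arjun ∩ Gabriel: 06:30-07:30, 11:00-14:30.
Arjun ∩ Gabriel ∩ Ana: 06:30-07:30, 11:00-14:30.
Arjun ∩ Gabriel ∩ Ana ∩ Pablo: 06:30-07:30, 11:30-14:30.
Arjun ∩ Gabriel ∩ Ana ∩ Pablo ∩ Clara: 06:30-07:30, 11:30-14:00.
Arjun ∩ Gabriel ∩ Ana ∩ Pablo ∩ Clara ∩ Luca: 06:30-07:30, 11:30-13:30.
The last common window of at least 90 minutes is 11:30-13:30; a 90-minute meeting can start as late as 12:00 and still end by 13:30.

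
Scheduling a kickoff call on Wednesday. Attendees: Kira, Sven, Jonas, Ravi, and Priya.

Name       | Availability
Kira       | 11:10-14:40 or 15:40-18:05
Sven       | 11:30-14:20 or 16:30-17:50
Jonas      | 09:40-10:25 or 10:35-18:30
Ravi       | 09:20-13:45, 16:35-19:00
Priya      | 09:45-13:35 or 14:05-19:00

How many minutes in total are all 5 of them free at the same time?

Kira ∩ Sven: 11:30-14:20, 16:30-17:50.
Kira ∩ Sven ∩ Jonas: 11:30-14:20, 16:30-17:50.
Kira ∩ Sven ∩ Jonas ∩ Ravi: 11:30-13:45, 16:35-17:50.
Kira ∩ Sven ∩ Jonas ∩ Ravi ∩ Priya: 11:30-13:35, 16:35-17:50.
Summing the common windows: 125 + 75 = 200 minutes.

200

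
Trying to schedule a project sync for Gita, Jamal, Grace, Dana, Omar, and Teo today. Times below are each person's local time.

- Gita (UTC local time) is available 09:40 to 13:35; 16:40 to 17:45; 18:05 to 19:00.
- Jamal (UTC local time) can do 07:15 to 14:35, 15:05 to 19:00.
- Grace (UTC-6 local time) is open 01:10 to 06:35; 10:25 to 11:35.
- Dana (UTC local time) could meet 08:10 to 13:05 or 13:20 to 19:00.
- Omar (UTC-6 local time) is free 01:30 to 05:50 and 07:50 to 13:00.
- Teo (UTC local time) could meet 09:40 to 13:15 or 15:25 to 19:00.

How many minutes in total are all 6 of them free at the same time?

Gita in UTC: 09:40-13:35, 16:40-17:45, 18:05-19:00.
Jamal in UTC: 07:15-14:35, 15:05-19:00.
Grace in UTC: 07:10-12:35, 16:25-17:35 (add 6h to convert from UTC-6).
Dana in UTC: 08:10-13:05, 13:20-19:00.
Omar in UTC: 07:30-11:50, 13:50-19:00 (add 6h to convert from UTC-6).
Teo in UTC: 09:40-13:15, 15:25-19:00.
Gita ∩ Jamal: 09:40-13:35, 16:40-17:45, 18:05-19:00.
Gita ∩ Jamal ∩ Grace: 09:40-12:35, 16:40-17:35.
Gita ∩ Jamal ∩ Grace ∩ Dana: 09:40-12:35, 16:40-17:35.
Gita ∩ Jamal ∩ Grace ∩ Dana ∩ Omar: 09:40-11:50, 16:40-17:35.
Gita ∩ Jamal ∩ Grace ∩ Dana ∩ Omar ∩ Teo: 09:40-11:50, 16:40-17:35.
So the common availability across everyone is 09:40-11:50, 16:40-17:35.
Summing the common windows: 130 + 55 = 185 minutes.

185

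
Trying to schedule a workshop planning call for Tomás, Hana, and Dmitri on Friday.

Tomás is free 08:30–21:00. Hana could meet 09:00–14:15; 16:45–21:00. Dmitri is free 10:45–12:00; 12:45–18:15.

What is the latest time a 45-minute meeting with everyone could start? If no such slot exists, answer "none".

17:30

Tomás ∩ Hana: 09:00-14:15, 16:45-21:00.
Tomás ∩ Hana ∩ Dmitri: 10:45-12:00, 12:45-14:15, 16:45-18:15.
The last common window of at least 45 minutes is 16:45-18:15; a 45-minute meeting can start as late as 17:30 and still end by 18:15.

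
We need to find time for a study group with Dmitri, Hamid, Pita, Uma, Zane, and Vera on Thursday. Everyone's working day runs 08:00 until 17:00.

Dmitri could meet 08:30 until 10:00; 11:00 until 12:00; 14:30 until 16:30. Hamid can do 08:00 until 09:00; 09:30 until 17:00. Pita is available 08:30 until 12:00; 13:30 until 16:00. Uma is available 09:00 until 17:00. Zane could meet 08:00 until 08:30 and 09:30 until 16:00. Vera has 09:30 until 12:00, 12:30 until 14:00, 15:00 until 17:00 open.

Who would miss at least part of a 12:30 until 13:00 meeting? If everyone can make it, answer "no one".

Dmitri, Pita

Dmitri: not fully free for 12:30-13:00. Hamid: free for 12:30-13:00. Pita: not fully free for 12:30-13:00. Uma: free for 12:30-13:00. Zane: free for 12:30-13:00. Vera: free for 12:30-13:00.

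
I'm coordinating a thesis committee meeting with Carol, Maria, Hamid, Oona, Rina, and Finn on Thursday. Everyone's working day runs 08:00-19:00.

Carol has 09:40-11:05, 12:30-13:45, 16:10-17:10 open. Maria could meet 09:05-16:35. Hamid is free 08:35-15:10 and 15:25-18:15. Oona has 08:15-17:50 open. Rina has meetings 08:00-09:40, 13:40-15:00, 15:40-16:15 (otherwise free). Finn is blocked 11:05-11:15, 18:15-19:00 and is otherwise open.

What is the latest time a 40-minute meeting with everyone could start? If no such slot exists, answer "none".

Carol free: 09:40-11:05, 12:30-13:45, 16:10-17:10.
Maria free: 09:05-16:35.
Hamid free: 08:35-15:10, 15:25-18:15.
Oona free: 08:15-17:50.
Rina free: 09:40-13:40, 15:00-15:40, 16:15-19:00 (invert busy blocks within the working day).
Finn free: 08:00-11:05, 11:15-18:15 (invert busy blocks within the working day).
Carol ∩ Maria: 09:40-11:05, 12:30-13:45, 16:10-16:35.
Carol ∩ Maria ∩ Hamid: 09:40-11:05, 12:30-13:45, 16:10-16:35.
Carol ∩ Maria ∩ Hamid ∩ Oona: 09:40-11:05, 12:30-13:45, 16:10-16:35.
Carol ∩ Maria ∩ Hamid ∩ Oona ∩ Rina: 09:40-11:05, 12:30-13:40, 16:15-16:35.
Carol ∩ Maria ∩ Hamid ∩ Oona ∩ Rina ∩ Finn: 09:40-11:05, 12:30-13:40, 16:15-16:35.
Those are the intersection windows.
The last common window of at least 40 minutes is 12:30-13:40; a 40-minute meeting can start as late as 13:00 and still end by 13:40.

13:00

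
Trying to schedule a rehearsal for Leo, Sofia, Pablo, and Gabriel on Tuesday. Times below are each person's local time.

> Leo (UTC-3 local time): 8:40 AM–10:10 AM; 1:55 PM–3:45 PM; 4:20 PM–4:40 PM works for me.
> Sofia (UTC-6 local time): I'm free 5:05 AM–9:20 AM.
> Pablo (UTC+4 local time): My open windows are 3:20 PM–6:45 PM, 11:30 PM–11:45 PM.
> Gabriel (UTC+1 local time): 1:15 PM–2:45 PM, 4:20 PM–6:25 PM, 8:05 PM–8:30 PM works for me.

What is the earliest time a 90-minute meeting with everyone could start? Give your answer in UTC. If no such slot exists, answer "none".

Leo in UTC: 11:40-13:10, 16:55-18:45, 19:20-19:40 (add 3h to convert from UTC-3).
Sofia in UTC: 11:05-15:20 (add 6h to convert from UTC-6).
Pablo in UTC: 11:20-14:45, 19:30-19:45 (subtract 4h to convert from UTC+4).
Gabriel in UTC: 12:15-13:45, 15:20-17:25, 19:05-19:30 (subtract 1h to convert from UTC+1).
Leo ∩ Sofia: 11:40-13:10.
Leo ∩ Sofia ∩ Pablo: 11:40-13:10.
Leo ∩ Sofia ∩ Pablo ∩ Gabriel: 12:15-13:10.
No common window is at least 90 minutes long.

none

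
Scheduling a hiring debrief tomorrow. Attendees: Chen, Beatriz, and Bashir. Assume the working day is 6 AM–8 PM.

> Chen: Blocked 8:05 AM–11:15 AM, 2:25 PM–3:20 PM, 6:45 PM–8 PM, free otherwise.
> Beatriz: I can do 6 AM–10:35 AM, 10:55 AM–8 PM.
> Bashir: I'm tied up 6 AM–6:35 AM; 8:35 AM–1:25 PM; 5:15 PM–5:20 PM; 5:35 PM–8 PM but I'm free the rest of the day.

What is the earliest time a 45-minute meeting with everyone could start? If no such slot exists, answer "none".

06:35

Chen free: 06:00-08:05, 11:15-14:25, 15:20-18:45 (invert busy blocks within the working day).
Beatriz free: 06:00-10:35, 10:55-20:00.
Bashir free: 06:35-08:35, 13:25-17:15, 17:20-17:35 (invert busy blocks within the working day).
Chen ∩ Beatriz: 06:00-08:05, 11:15-14:25, 15:20-18:45.
Chen ∩ Beatriz ∩ Bashir: 06:35-08:05, 13:25-14:25, 15:20-17:15, 17:20-17:35.
The first common window of at least 45 minutes is 06:35-08:05, so the earliest start is 06:35.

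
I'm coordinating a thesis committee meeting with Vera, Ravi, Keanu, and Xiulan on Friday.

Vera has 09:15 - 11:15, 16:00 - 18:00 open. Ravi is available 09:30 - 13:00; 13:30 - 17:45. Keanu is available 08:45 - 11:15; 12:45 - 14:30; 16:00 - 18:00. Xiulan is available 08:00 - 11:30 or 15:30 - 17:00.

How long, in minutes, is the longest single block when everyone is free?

105

Vera ∩ Ravi: 09:30-11:15, 16:00-17:45.
Vera ∩ Ravi ∩ Keanu: 09:30-11:15, 16:00-17:45.
Vera ∩ Ravi ∩ Keanu ∩ Xiulan: 09:30-11:15, 16:00-17:00.
The longest is 09:30-11:15 at 105 minutes.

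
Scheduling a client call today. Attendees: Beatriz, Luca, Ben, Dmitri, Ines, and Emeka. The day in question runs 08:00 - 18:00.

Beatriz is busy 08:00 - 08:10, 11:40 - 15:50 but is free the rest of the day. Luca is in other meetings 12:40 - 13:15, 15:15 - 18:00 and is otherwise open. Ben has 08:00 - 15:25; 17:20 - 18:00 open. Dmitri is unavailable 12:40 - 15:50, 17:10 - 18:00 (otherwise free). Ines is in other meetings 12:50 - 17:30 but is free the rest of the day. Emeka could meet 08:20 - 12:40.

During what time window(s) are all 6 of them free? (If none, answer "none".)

08:20-11:40

Beatriz free: 08:10-11:40, 15:50-18:00 (invert busy blocks within the working day).
Luca free: 08:00-12:40, 13:15-15:15 (invert busy blocks within the working day).
Ben free: 08:00-15:25, 17:20-18:00.
Dmitri free: 08:00-12:40, 15:50-17:10 (invert busy blocks within the working day).
Ines free: 08:00-12:50, 17:30-18:00 (invert busy blocks within the working day).
Emeka free: 08:20-12:40.
Beatriz ∩ Luca: 08:10-11:40.
Beatriz ∩ Luca ∩ Ben: 08:10-11:40.
Beatriz ∩ Luca ∩ Ben ∩ Dmitri: 08:10-11:40.
Beatriz ∩ Luca ∩ Ben ∩ Dmitri ∩ Ines: 08:10-11:40.
Beatriz ∩ Luca ∩ Ben ∩ Dmitri ∩ Ines ∩ Emeka: 08:20-11:40.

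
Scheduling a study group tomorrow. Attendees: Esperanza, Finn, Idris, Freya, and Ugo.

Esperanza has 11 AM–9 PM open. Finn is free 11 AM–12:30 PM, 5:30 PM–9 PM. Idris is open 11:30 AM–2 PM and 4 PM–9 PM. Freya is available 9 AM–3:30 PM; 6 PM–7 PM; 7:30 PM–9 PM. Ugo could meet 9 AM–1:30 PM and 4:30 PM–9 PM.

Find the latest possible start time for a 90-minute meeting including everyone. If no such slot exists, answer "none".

19:30

Esperanza ∩ Finn: 11:00-12:30, 17:30-21:00.
Esperanza ∩ Finn ∩ Idris: 11:30-12:30, 17:30-21:00.
Esperanza ∩ Finn ∩ Idris ∩ Freya: 11:30-12:30, 18:00-19:00, 19:30-21:00.
Esperanza ∩ Finn ∩ Idris ∩ Freya ∩ Ugo: 11:30-12:30, 18:00-19:00, 19:30-21:00.
The last common window of at least 90 minutes is 19:30-21:00; a 90-minute meeting can start as late as 19:30 and still end by 21:00.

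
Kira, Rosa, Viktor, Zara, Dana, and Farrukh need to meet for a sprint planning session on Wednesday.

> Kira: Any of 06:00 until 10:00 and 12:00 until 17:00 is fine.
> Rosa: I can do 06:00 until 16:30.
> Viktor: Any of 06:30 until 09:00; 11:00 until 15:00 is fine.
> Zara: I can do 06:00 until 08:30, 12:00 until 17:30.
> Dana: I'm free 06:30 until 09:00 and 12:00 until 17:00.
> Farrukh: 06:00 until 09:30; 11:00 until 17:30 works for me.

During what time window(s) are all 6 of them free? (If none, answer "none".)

Kira ∩ Rosa: 06:00-10:00, 12:00-16:30.
Kira ∩ Rosa ∩ Viktor: 06:30-09:00, 12:00-15:00.
Kira ∩ Rosa ∩ Viktor ∩ Zara: 06:30-08:30, 12:00-15:00.
Kira ∩ Rosa ∩ Viktor ∩ Zara ∩ Dana: 06:30-08:30, 12:00-15:00.
Kira ∩ Rosa ∩ Viktor ∩ Zara ∩ Dana ∩ Farrukh: 06:30-08:30, 12:00-15:00.
Those are the intersection windows.

06:30-08:30, 12:00-15:00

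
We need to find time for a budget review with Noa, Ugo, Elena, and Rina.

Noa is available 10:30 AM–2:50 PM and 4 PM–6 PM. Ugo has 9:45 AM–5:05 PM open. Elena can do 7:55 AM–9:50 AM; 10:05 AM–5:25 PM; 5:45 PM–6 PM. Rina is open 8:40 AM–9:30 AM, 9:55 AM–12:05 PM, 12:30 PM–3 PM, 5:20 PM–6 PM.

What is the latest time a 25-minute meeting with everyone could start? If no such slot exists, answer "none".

14:25

Noa ∩ Ugo: 10:30-14:50, 16:00-17:05.
Noa ∩ Ugo ∩ Elena: 10:30-14:50, 16:00-17:05.
Noa ∩ Ugo ∩ Elena ∩ Rina: 10:30-12:05, 12:30-14:50.
Those are the intersection windows.
The last common window of at least 25 minutes is 12:30-14:50; a 25-minute meeting can start as late as 14:25 and still end by 14:50.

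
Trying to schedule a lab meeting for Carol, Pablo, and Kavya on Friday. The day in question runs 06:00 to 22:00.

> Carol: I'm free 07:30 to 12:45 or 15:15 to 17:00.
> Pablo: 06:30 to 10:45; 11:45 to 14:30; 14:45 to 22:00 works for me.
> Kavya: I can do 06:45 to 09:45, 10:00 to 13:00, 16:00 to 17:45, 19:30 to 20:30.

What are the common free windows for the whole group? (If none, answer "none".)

07:30-09:45, 10:00-10:45, 11:45-12:45, 16:00-17:00

Carol ∩ Pablo: 07:30-10:45, 11:45-12:45, 15:15-17:00.
Carol ∩ Pablo ∩ Kavya: 07:30-09:45, 10:00-10:45, 11:45-12:45, 16:00-17:00.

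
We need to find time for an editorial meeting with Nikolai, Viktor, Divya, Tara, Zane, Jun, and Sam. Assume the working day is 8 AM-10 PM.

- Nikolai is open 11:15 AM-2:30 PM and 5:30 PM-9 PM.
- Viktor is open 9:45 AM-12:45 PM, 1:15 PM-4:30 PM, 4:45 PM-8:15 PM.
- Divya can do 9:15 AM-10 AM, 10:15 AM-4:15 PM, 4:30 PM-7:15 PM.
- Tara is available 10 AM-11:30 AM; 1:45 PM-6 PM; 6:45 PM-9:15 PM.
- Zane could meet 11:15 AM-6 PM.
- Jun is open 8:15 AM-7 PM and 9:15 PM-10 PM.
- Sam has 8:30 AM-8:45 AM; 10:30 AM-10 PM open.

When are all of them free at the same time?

11:15-11:30, 13:45-14:30, 17:30-18:00

Nikolai ∩ Viktor: 11:15-12:45, 13:15-14:30, 17:30-20:15.
Nikolai ∩ Viktor ∩ Divya: 11:15-12:45, 13:15-14:30, 17:30-19:15.
Nikolai ∩ Viktor ∩ Divya ∩ Tara: 11:15-11:30, 13:45-14:30, 17:30-18:00, 18:45-19:15.
Nikolai ∩ Viktor ∩ Divya ∩ Tara ∩ Zane: 11:15-11:30, 13:45-14:30, 17:30-18:00.
Nikolai ∩ Viktor ∩ Divya ∩ Tara ∩ Zane ∩ Jun: 11:15-11:30, 13:45-14:30, 17:30-18:00.
Nikolai ∩ Viktor ∩ Divya ∩ Tara ∩ Zane ∩ Jun ∩ Sam: 11:15-11:30, 13:45-14:30, 17:30-18:00.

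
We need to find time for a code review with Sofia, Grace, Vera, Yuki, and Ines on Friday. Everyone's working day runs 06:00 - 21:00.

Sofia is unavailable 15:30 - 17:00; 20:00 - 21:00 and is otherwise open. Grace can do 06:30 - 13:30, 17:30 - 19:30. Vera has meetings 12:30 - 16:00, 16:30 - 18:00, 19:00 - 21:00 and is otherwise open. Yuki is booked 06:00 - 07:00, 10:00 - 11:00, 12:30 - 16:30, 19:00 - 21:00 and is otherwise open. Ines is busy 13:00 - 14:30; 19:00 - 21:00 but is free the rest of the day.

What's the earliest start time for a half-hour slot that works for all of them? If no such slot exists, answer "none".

Sofia free: 06:00-15:30, 17:00-20:00 (invert busy blocks within the working day).
Grace free: 06:30-13:30, 17:30-19:30.
Vera free: 06:00-12:30, 16:00-16:30, 18:00-19:00 (invert busy blocks within the working day).
Yuki free: 07:00-10:00, 11:00-12:30, 16:30-19:00 (invert busy blocks within the working day).
Ines free: 06:00-13:00, 14:30-19:00 (invert busy blocks within the working day).
Sofia ∩ Grace: 06:30-13:30, 17:30-19:30.
Sofia ∩ Grace ∩ Vera: 06:30-12:30, 18:00-19:00.
Sofia ∩ Grace ∩ Vera ∩ Yuki: 07:00-10:00, 11:00-12:30, 18:00-19:00.
Sofia ∩ Grace ∩ Vera ∩ Yuki ∩ Ines: 07:00-10:00, 11:00-12:30, 18:00-19:00.
The first common window of at least 30 minutes is 07:00-10:00, so the earliest start is 07:00.

07:00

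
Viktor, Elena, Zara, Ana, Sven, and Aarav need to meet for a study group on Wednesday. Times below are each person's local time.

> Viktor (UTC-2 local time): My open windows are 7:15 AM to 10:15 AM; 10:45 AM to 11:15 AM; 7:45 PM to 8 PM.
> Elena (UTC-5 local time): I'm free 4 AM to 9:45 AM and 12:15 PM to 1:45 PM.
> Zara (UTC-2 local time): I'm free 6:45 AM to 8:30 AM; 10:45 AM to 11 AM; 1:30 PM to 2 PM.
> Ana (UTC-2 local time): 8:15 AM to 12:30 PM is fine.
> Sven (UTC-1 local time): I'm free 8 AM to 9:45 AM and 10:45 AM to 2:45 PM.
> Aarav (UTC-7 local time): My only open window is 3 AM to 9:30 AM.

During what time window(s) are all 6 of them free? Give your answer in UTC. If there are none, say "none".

10:15-10:30, 12:45-13:00

Viktor in UTC: 09:15-12:15, 12:45-13:15, 21:45-22:00 (add 2h to convert from UTC-2).
Elena in UTC: 09:00-14:45, 17:15-18:45 (add 5h to convert from UTC-5).
Zara in UTC: 08:45-10:30, 12:45-13:00, 15:30-16:00 (add 2h to convert from UTC-2).
Ana in UTC: 10:15-14:30 (add 2h to convert from UTC-2).
Sven in UTC: 09:00-10:45, 11:45-15:45 (add 1h to convert from UTC-1).
Aarav in UTC: 10:00-16:30 (add 7h to convert from UTC-7).
Viktor ∩ Elena: 09:15-12:15, 12:45-13:15.
Viktor ∩ Elena ∩ Zara: 09:15-10:30, 12:45-13:00.
Viktor ∩ Elena ∩ Zara ∩ Ana: 10:15-10:30, 12:45-13:00.
Viktor ∩ Elena ∩ Zara ∩ Ana ∩ Sven: 10:15-10:30, 12:45-13:00.
Viktor ∩ Elena ∩ Zara ∩ Ana ∩ Sven ∩ Aarav: 10:15-10:30, 12:45-13:00.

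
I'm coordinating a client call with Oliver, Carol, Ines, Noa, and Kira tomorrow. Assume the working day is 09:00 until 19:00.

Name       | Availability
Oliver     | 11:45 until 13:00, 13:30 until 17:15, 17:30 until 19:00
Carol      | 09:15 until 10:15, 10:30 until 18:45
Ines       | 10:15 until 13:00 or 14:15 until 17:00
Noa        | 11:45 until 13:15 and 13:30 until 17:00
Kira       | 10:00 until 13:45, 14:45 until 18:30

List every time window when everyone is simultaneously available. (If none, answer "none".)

Oliver ∩ Carol: 11:45-13:00, 13:30-17:15, 17:30-18:45.
Oliver ∩ Carol ∩ Ines: 11:45-13:00, 14:15-17:00.
Oliver ∩ Carol ∩ Ines ∩ Noa: 11:45-13:00, 14:15-17:00.
Oliver ∩ Carol ∩ Ines ∩ Noa ∩ Kira: 11:45-13:00, 14:45-17:00.

11:45-13:00, 14:45-17:00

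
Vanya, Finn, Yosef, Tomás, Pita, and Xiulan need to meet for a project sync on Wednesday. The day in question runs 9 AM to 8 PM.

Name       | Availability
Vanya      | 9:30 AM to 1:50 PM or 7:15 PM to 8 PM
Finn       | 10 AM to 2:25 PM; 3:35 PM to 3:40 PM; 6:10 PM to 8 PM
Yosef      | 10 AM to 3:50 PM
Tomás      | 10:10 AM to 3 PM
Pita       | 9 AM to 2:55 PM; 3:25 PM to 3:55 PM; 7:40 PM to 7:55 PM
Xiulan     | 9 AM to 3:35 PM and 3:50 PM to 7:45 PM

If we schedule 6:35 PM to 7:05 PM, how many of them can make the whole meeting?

Finn and Xiulan can make the full 18:35-19:05 slot — that's 2.

2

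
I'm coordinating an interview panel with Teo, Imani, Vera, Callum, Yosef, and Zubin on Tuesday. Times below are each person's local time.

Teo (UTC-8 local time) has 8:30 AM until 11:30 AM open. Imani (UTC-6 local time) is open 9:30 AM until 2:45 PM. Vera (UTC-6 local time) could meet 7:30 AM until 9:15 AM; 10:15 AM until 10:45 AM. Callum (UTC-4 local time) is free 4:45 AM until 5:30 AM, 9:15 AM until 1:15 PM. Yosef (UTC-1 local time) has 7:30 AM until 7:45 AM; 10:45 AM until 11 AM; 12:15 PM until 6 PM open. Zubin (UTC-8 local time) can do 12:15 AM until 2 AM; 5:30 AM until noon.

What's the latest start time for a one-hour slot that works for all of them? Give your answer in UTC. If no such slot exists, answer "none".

none

Teo in UTC: 16:30-19:30 (add 8h to convert from UTC-8).
Imani in UTC: 15:30-20:45 (add 6h to convert from UTC-6).
Vera in UTC: 13:30-15:15, 16:15-16:45 (add 6h to convert from UTC-6).
Callum in UTC: 08:45-09:30, 13:15-17:15 (add 4h to convert from UTC-4).
Yosef in UTC: 08:30-08:45, 11:45-12:00, 13:15-19:00 (add 1h to convert from UTC-1).
Zubin in UTC: 08:15-10:00, 13:30-20:00 (add 8h to convert from UTC-8).
Teo ∩ Imani: 16:30-19:30.
Teo ∩ Imani ∩ Vera: 16:30-16:45.
Teo ∩ Imani ∩ Vera ∩ Callum: 16:30-16:45.
Teo ∩ Imani ∩ Vera ∩ Callum ∩ Yosef: 16:30-16:45.
Teo ∩ Imani ∩ Vera ∩ Callum ∩ Yosef ∩ Zubin: 16:30-16:45.
No common window is at least 60 minutes long.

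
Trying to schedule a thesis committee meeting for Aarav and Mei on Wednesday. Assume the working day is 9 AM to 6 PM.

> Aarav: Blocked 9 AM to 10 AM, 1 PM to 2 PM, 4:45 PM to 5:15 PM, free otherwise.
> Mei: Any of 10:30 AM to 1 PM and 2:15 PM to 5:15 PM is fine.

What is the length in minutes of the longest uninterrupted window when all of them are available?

150

Aarav free: 10:00-13:00, 14:00-16:45, 17:15-18:00 (invert busy blocks within the working day).
Mei free: 10:30-13:00, 14:15-17:15.
Aarav ∩ Mei: 10:30-13:00, 14:15-16:45.
So the common availability across everyone is 10:30-13:00, 14:15-16:45.
The longest is 10:30-13:00 at 150 minutes.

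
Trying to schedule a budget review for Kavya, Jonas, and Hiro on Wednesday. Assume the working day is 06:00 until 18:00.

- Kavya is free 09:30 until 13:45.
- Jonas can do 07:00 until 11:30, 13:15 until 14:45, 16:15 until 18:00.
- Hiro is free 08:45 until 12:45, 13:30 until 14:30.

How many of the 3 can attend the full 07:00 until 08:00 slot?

Jonas can make the full 07:00-08:00 slot — that's 1.

1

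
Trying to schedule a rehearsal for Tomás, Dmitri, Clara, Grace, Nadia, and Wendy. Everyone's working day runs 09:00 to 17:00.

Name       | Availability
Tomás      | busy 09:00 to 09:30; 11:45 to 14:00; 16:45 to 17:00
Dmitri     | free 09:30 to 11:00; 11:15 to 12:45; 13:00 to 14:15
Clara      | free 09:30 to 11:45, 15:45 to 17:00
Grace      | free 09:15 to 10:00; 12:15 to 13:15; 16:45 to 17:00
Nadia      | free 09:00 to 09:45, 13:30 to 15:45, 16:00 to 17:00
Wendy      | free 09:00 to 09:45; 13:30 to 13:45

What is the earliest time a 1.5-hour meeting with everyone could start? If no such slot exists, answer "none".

none

Tomás free: 09:30-11:45, 14:00-16:45 (invert busy blocks within the working day).
Dmitri free: 09:30-11:00, 11:15-12:45, 13:00-14:15.
Clara free: 09:30-11:45, 15:45-17:00.
Grace free: 09:15-10:00, 12:15-13:15, 16:45-17:00.
Nadia free: 09:00-09:45, 13:30-15:45, 16:00-17:00.
Wendy free: 09:00-09:45, 13:30-13:45.
Tomás ∩ Dmitri: 09:30-11:00, 11:15-11:45, 14:00-14:15.
Tomás ∩ Dmitri ∩ Clara: 09:30-11:00, 11:15-11:45.
Tomás ∩ Dmitri ∩ Clara ∩ Grace: 09:30-10:00.
Tomás ∩ Dmitri ∩ Clara ∩ Grace ∩ Nadia: 09:30-09:45.
Tomás ∩ Dmitri ∩ Clara ∩ Grace ∩ Nadia ∩ Wendy: 09:30-09:45.
No common window is at least 90 minutes long.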